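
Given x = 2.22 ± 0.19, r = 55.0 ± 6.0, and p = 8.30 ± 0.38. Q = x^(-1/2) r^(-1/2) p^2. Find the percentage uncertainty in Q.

11.5%

Relative error in a monomial: (δQ/Q)² = Σ (nᵢ · δxᵢ/xᵢ)².
  (−½·δx/x)² = (-0.5×0.0856)² = 0.00183;  (−½·δr/r)² = (-0.5×0.109)² = 0.00298;  (2·δp/p)² = (2×0.0458)² = 0.00838
δQ/Q = √(0.0132) = 0.115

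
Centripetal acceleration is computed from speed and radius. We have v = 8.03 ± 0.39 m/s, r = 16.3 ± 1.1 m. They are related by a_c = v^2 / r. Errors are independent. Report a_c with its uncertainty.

3.96 ± 0.468 m/s^2

a_c is a product of powers, so relative uncertainties combine in quadrature:
  (2·δv/v)² = (2×0.0486)² = 0.00944;  (-1·δr/r)² = (-1×0.0675)² = 0.00455
δa_c/a_c = √(0.0140) = 0.118
a_c = 3.96 m/s^2, so δa_c = 0.118 × 3.96 = 0.468 m/s^2.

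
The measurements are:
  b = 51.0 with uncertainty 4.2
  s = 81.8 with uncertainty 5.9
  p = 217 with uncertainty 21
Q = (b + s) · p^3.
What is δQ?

4.01e+08

Let u = b + s = 133. δu = √(δb² + δs²) = √(17.6 + 34.8) = 7.24, so δu/u = 0.0545.
Q is then a monomial in u, p:
δQ/Q = √((δu/u)² + (3·δp/p)²) = √(0.00297 + 0.0843) = 0.295
Q = 1.36e+09, so δQ = 0.295 × 1.36e+09 = 4.01e+08.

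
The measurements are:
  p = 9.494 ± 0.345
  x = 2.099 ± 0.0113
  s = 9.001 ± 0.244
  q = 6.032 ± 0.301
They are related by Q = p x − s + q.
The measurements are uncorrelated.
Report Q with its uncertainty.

16.96 ± 0.828

Let w = p·x = 19.93. δw/w = √((1·δp/p)² + (1·δx/x)²) = √(0.00132 + 2.9e-05) = 0.0367, so δw = 0.732.
Q = w − s + q: δQ = √(δw² + δs² + δq²) = √(0.536 + 0.0595 + 0.0906) = 0.828
Q = 16.96.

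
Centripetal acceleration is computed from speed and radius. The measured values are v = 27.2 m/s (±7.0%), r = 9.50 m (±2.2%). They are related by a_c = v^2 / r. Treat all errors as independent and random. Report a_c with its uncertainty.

77.9 ± 11.0 m/s^2

Products/powers → add relative errors in quadrature, weighted by exponent:
  (2·δv/v)² = (2×0.0700)² = 0.0196;  (-1·δr/r)² = (-1×0.0220)² = 0.000484
δa_c/a_c = √(0.0201) = 0.142
a_c = 77.9 m/s^2, so δa_c = 0.142 × 77.9 = 11.0 m/s^2.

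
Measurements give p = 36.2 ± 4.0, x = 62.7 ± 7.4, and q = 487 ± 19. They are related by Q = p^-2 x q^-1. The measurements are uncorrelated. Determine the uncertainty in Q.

2.49e-05

Products/powers → add relative errors in quadrature, weighted by exponent:
  (-2·δp/p)² = (-2×0.110)² = 0.0488;  (1·δx/x)² = (1×0.118)² = 0.0139;  (-1·δq/q)² = (-1×0.0390)² = 0.00152
δQ/Q = √(0.0643) = 0.254
Q = 9.82e-05, so δQ = 0.254 × 9.82e-05 = 2.49e-05.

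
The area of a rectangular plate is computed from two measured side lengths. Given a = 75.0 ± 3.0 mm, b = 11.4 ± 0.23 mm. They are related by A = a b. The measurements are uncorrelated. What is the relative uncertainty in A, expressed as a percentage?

4.48%

For a monomial A ∝ a, b, fractional errors add in quadrature:
  (1·δa/a)² = (1×0.0400)² = 0.00160;  (1·δb/b)² = (1×0.0202)² = 0.000407
δA/A = √(0.00201) = 0.0448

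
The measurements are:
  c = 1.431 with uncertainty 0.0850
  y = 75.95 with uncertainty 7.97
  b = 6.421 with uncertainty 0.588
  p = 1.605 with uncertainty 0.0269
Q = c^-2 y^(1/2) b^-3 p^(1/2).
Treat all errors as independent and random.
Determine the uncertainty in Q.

0.00619

For a monomial Q ∝ c^-2, y^(1/2), b^-3, p^(1/2), fractional errors add in quadrature:
  (-2·δc/c)² = (-2×0.0594)² = 0.0141;  (½·δy/y)² = (0.5×0.105)² = 0.00275;  (-3·δb/b)² = (-3×0.0916)² = 0.0755;  (½·δp/p)² = (0.5×0.0168)² = 7.02e-05
δQ/Q = √(0.0924) = 0.304
Q = 0.02037, so δQ = 0.304 × 0.02037 = 0.00619.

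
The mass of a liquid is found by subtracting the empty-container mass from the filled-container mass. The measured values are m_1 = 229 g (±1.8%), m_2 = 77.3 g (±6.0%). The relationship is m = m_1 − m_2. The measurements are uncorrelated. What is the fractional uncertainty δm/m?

0.0409

Absolute uncertainties add in quadrature for a linear combination:
  (δm_1)² = 17.0;  (δm_2)² = 21.5
δm = √(38.5) = 6.20 g
m = 152 g, so δm/m = 6.20/152 = 0.0409.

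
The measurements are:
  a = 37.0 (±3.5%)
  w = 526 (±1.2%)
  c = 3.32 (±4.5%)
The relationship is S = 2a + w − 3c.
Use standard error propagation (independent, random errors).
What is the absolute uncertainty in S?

6.84

Sums and differences: (δS)² = Σ (cᵢ δxᵢ)².
  (2·δa)² = 6.71;  (δw)² = 39.8;  (3·δc)² = 0.201
δS = √(46.8) = 6.84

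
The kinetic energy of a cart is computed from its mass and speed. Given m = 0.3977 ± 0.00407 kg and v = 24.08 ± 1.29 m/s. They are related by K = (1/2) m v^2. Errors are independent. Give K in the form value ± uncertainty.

K is a product of powers, so relative uncertainties combine in quadrature:
  (1·δm/m)² = (1×0.0102)² = 0.000105;  (2·δv/v)² = (2×0.0536)² = 0.0115
δK/K = √(0.0116) = 0.108
K = 115.3 J, so δK = 0.108 × 115.3 = 12.4 J.

115.3 ± 12.4 J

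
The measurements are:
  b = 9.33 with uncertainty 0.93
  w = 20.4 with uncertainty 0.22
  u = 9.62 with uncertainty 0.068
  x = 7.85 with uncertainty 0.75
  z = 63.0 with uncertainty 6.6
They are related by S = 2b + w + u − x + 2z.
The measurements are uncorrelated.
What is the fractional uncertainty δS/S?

0.0800

Sums and differences: (δS)² = Σ (cᵢ δxᵢ)².
  (2·δb)² = 3.46;  (δw)² = 0.0484;  (δu)² = 0.00462;  (δx)² = 0.562;  (2·δz)² = 174
δS = √(178) = 13.4
S = 167, so δS/S = 13.4/167 = 0.0800.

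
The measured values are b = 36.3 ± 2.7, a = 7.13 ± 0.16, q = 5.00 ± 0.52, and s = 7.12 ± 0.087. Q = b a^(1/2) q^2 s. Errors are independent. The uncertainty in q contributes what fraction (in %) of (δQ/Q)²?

(δQ/Q)² = (1·δb/b)² + (½·δa/a)² + (2·δq/q)² + (1·δs/s)²
  b term: (1×0.0744)² = 0.00553
  a term: (0.5×0.0224)² = 0.000126
  q term: (2×0.104)² = 0.0433
  s term: (1×0.0122)² = 0.000149
Total = 0.0491. Share from q = 0.0433/0.0491 = 0.882.

88.2%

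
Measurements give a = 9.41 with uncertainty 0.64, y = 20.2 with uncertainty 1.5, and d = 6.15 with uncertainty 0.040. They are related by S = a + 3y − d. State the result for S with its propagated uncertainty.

63.9 ± 4.55

Sums and differences: (δS)² = Σ (cᵢ δxᵢ)².
  (δa)² = 0.410;  (3·δy)² = 20.2;  (δd)² = 0.00160
δS = √(20.7) = 4.55
S = 63.9.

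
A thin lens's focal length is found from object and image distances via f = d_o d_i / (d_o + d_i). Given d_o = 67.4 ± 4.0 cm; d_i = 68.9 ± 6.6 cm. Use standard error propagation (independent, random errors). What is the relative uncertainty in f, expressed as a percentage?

∂f/∂d_o = (d_i/(d_o+d_i))² = 0.256;  ∂f/∂d_i = (d_o/(d_o+d_i))² = 0.245
δf = √((∂f/∂d_o · δd_o)² + (∂f/∂d_i · δd_i)²) = √(1.04 + 2.60) = 1.91 cm
f = 34.1 cm, so δf/f = 1.91/34.1 = 0.0561.

5.61%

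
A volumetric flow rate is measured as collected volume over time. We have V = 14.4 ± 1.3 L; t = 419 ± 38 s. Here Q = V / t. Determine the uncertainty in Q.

0.00440 L/s

For a monomial Q ∝ V, t^-1, fractional errors add in quadrature:
  (1·δV/V)² = (1×0.0903)² = 0.00815;  (-1·δt/t)² = (-1×0.0907)² = 0.00823
δQ/Q = √(0.0164) = 0.128
Q = 0.0344 L/s, so δQ = 0.128 × 0.0344 = 0.00440 L/s.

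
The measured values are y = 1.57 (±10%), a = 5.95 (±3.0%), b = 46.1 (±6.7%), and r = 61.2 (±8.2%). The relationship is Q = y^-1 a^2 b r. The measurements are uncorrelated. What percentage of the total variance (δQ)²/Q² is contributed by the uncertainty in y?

40.3%

(δQ/Q)² = (-1·δy/y)² + (2·δa/a)² + (1·δb/b)² + (1·δr/r)²
  y term: (-1×0.100)² = 0.0100
  a term: (2×0.0300)² = 0.00360
  b term: (1×0.0670)² = 0.00449
  r term: (1×0.0820)² = 0.00672
Total = 0.0248. Share from y = 0.0100/0.0248 = 0.403.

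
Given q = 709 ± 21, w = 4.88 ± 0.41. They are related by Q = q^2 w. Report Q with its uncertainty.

(2.45 ± 0.252) × 10^6

Products/powers → add relative errors in quadrature, weighted by exponent:
  (2·δq/q)² = (2×0.0296)² = 0.00351;  (1·δw/w)² = (1×0.0840)² = 0.00706
δQ/Q = √(0.0106) = 0.103
Q = 2.45e+06, so δQ = 0.103 × 2.45e+06 = 2.52e+05.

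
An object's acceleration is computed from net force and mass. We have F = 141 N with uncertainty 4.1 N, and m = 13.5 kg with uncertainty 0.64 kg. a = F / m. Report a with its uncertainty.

10.4 ± 0.581 m/s^2

Each factor contributes (exponent × relative error)² to (δa/a)²:
  (1·δF/F)² = (1×0.0291)² = 0.000846;  (-1·δm/m)² = (-1×0.0474)² = 0.00225
δa/a = √(0.00309) = 0.0556
a = 10.4 m/s^2, so δa = 0.0556 × 10.4 = 0.581 m/s^2.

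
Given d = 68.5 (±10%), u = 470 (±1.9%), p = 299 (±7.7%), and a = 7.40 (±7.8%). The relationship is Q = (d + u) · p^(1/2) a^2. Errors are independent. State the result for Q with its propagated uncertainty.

Let w = d + u = 538. δw = √(δd² + δu²) = √(46.9 + 79.7) = 11.3, so δw/w = 0.0209.
Q is then a monomial in w, p, a:
δQ/Q = √((δw/w)² + (½·δp/p)² + (2·δa/a)²) = √(0.000437 + 0.00148 + 0.0243) = 0.162
Q = 5.1e+05, so δQ = 0.162 × 5.1e+05 = 82600.

(5.10 ± 0.826) × 10^5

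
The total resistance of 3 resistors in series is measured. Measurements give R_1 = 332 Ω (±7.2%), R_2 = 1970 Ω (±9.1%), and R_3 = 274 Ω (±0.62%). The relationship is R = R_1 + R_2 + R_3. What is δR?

For a sum/difference, combine absolute errors in quadrature:
  (δR_1)² = 571;  (δR_2)² = 32100;  (δR_3)² = 2.89
δR = √(32700) = 181 Ω

181 Ω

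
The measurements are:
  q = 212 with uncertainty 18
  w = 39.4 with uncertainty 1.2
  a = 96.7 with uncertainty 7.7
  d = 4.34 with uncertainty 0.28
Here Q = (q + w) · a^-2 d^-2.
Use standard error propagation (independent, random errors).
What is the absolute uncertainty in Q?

Let u = q + w = 251. δu = √(δq² + δw²) = √(324 + 1.44) = 18.0, so δu/u = 0.0718.
Q is then a monomial in u, a, d:
δQ/Q = √((δu/u)² + (-2·δa/a)² + (-2·δd/d)²) = √(0.00515 + 0.0254 + 0.0166) = 0.217
Q = 0.00143, so δQ = 0.217 × 0.00143 = 0.000310.

0.000310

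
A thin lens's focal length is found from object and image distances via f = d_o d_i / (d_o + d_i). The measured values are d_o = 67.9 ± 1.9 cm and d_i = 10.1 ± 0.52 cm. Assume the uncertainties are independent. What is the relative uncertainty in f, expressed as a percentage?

4.50%

∂f/∂d_o = (d_i/(d_o+d_i))² = 0.0168;  ∂f/∂d_i = (d_o/(d_o+d_i))² = 0.758
δf = √((∂f/∂d_o · δd_o)² + (∂f/∂d_i · δd_i)²) = √(0.00101 + 0.155) = 0.395 cm
f = 8.79 cm, so δf/f = 0.395/8.79 = 0.0450.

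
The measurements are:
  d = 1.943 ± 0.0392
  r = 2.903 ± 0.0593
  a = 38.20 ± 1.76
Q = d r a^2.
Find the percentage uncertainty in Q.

9.65%

Since Q is a product/quotient, work with relative uncertainties:
  (1·δd/d)² = (1×0.0202)² = 0.000407;  (1·δr/r)² = (1×0.0204)² = 0.000417;  (2·δa/a)² = (2×0.0461)² = 0.00849
δQ/Q = √(0.00932) = 0.0965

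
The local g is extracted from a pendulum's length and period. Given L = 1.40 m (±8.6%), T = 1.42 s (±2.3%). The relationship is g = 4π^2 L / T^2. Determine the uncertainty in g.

g is a product of powers, so relative uncertainties combine in quadrature:
  (1·δL/L)² = (1×0.0860)² = 0.00740;  (-2·δT/T)² = (-2×0.0230)² = 0.00212
δg/g = √(0.00951) = 0.0975
g = 27.4 m/s^2, so δg = 0.0975 × 27.4 = 2.67 m/s^2.

2.67 m/s^2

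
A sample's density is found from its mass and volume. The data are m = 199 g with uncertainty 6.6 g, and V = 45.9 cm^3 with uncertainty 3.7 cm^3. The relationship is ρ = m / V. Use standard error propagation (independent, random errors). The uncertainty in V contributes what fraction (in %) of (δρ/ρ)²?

(δρ/ρ)² = (1·δm/m)² + (-1·δV/V)²
  m term: (1×0.0332)² = 0.00110
  V term: (-1×0.0806)² = 0.00650
Total = 0.00760. Share from V = 0.00650/0.00760 = 0.855.

85.5%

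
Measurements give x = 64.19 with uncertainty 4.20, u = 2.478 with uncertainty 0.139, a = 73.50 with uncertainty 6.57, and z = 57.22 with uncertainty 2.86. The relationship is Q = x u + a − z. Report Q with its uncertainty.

Let p = x·u = 159.1. δp/p = √((1·δx/x)² + (1·δu/u)²) = √(0.00428 + 0.00315) = 0.0862, so δp = 13.7.
Q = p + a − z: δQ = √(δp² + δa² + δz²) = √(188 + 43.2 + 8.18) = 15.5
Q = 175.3.

175.3 ± 15.5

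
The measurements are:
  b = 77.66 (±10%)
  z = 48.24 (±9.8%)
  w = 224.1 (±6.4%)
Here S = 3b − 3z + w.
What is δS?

For a sum/difference, combine absolute errors in quadrature:
  (3·δb)² = 543;  (3·δz)² = 201;  (δw)² = 206
δS = √(950) = 30.8

30.8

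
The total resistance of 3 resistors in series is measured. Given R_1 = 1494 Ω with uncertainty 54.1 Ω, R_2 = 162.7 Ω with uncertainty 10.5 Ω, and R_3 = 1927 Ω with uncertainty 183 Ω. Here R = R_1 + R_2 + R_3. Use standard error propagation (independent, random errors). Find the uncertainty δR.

191 Ω

R is a linear combination, so absolute uncertainties add in quadrature:
  (δR_1)² = 2930;  (δR_2)² = 110;  (δR_3)² = 33500
δR = √(36500) = 191 Ω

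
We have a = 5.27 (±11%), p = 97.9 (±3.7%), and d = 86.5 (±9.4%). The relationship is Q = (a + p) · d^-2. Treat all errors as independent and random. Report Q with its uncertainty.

Let u = a + p = 103. δu = √(δa² + δp²) = √(0.336 + 13.1) = 3.67, so δu/u = 0.0356.
Q is then a monomial in u, d:
δQ/Q = √((δu/u)² + (-2·δd/d)²) = √(0.00126 + 0.0353) = 0.191
Q = 0.0138, so δQ = 0.191 × 0.0138 = 0.00264.

0.0138 ± 0.00264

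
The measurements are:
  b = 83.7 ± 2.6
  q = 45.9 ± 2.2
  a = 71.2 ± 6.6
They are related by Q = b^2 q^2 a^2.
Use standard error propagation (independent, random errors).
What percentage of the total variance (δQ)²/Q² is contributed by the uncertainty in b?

8.14%

(δQ/Q)² = (2·δb/b)² + (2·δq/q)² + (2·δa/a)²
  b term: (2×0.0311)² = 0.00386
  q term: (2×0.0479)² = 0.00919
  a term: (2×0.0927)² = 0.0344
Total = 0.0474. Share from b = 0.00386/0.0474 = 0.0814.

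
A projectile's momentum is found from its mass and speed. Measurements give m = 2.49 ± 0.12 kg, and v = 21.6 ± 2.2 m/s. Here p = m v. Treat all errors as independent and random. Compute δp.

6.06 kg·m/s

Relative error in a monomial: (δp/p)² = Σ (nᵢ · δxᵢ/xᵢ)².
  (1·δm/m)² = (1×0.0482)² = 0.00232;  (1·δv/v)² = (1×0.102)² = 0.0104
δp/p = √(0.0127) = 0.113
p = 53.8 kg·m/s, so δp = 0.113 × 53.8 = 6.06 kg·m/s.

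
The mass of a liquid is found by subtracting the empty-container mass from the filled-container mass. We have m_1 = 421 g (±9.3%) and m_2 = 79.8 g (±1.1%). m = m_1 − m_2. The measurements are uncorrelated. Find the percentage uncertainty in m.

m is a linear combination, so absolute uncertainties add in quadrature:
  (δm_1)² = 1530;  (δm_2)² = 0.771
δm = √(1530) = 39.2 g
m = 341 g, so δm/m = 39.2/341 = 0.115.

11.5%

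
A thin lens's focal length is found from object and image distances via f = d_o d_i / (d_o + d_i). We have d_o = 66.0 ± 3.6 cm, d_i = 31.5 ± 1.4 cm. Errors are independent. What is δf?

∂f/∂d_o = (d_i/(d_o+d_i))² = 0.104;  ∂f/∂d_i = (d_o/(d_o+d_i))² = 0.458
δf = √((∂f/∂d_o · δd_o)² + (∂f/∂d_i · δd_i)²) = √(0.141 + 0.412) = 0.743 cm

0.743 cm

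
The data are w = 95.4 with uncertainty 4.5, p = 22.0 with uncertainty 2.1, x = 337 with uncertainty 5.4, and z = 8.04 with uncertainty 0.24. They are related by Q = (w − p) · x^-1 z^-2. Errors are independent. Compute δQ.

0.000309

Let u = w − p = 73.4. δu = √(δw² + δp²) = √(20.2 + 4.41) = 4.97, so δu/u = 0.0677.
Q is then a monomial in u, x, z:
δQ/Q = √((δu/u)² + (-1·δx/x)² + (-2·δz/z)²) = √(0.00458 + 0.000257 + 0.00356) = 0.0916
Q = 0.00337, so δQ = 0.0916 × 0.00337 = 0.000309.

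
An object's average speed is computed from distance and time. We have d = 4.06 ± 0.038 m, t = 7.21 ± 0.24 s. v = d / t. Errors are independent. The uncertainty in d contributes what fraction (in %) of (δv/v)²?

7.33%

(δv/v)² = (1·δd/d)² + (-1·δt/t)²
  d term: (1×0.00936)² = 8.76e-05
  t term: (-1×0.0333)² = 0.00111
Total = 0.00120. Share from d = 8.76e-05/0.00120 = 0.0733.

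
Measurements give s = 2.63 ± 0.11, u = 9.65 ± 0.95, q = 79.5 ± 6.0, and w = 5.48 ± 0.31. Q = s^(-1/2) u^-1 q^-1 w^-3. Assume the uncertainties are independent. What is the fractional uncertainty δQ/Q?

0.211

Since Q is a product/quotient, work with relative uncertainties:
  (−½·δs/s)² = (-0.5×0.0418)² = 0.000437;  (-1·δu/u)² = (-1×0.0984)² = 0.00969;  (-1·δq/q)² = (-1×0.0755)² = 0.00570;  (-3·δw/w)² = (-3×0.0566)² = 0.0288
δQ/Q = √(0.0446) = 0.211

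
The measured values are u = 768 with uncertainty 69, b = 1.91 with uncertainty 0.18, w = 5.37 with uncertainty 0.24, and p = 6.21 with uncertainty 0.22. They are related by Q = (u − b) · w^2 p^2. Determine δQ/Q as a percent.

14.5%

Let h = u − b = 766. δh = √(δu² + δb²) = √(4760 + 0.0324) = 69.0, so δh/h = 0.0901.
Q is then a monomial in h, w, p:
δQ/Q = √((δh/h)² + (2·δw/w)² + (2·δp/p)²) = √(0.00811 + 0.00799 + 0.00502) = 0.145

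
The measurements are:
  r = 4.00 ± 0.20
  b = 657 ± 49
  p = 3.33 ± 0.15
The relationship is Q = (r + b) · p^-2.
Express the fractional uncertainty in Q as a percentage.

Let u = r + b = 661. δu = √(δr² + δb²) = √(0.0400 + 2400) = 49.0, so δu/u = 0.0741.
Q is then a monomial in u, p:
δQ/Q = √((δu/u)² + (-2·δp/p)²) = √(0.00550 + 0.00812) = 0.117

11.7%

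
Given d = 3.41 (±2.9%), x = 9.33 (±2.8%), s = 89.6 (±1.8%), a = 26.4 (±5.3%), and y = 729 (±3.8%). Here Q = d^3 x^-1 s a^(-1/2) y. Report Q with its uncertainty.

54000 ± 5620

Relative error in a monomial: (δQ/Q)² = Σ (nᵢ · δxᵢ/xᵢ)².
  (3·δd/d)² = (3×0.0290)² = 0.00757;  (-1·δx/x)² = (-1×0.0280)² = 0.000784;  (1·δs/s)² = (1×0.0180)² = 0.000324;  (−½·δa/a)² = (-0.5×0.0530)² = 0.000702;  (1·δy/y)² = (1×0.0380)² = 0.00144
δQ/Q = √(0.0108) = 0.104
Q = 54000, so δQ = 0.104 × 54000 = 5620.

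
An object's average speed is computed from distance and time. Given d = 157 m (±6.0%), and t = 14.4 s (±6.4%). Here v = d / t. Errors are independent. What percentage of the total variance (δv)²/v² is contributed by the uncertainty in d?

(δv/v)² = (1·δd/d)² + (-1·δt/t)²
  d term: (1×0.0600)² = 0.00360
  t term: (-1×0.0640)² = 0.00410
Total = 0.00770. Share from d = 0.00360/0.00770 = 0.468.

46.8%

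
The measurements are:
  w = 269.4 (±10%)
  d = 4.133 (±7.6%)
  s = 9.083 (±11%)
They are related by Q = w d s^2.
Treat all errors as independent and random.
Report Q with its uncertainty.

Relative error in a monomial: (δQ/Q)² = Σ (nᵢ · δxᵢ/xᵢ)².
  (1·δw/w)² = (1×0.100)² = 0.0100;  (1·δd/d)² = (1×0.0760)² = 0.00578;  (2·δs/s)² = (2×0.110)² = 0.0484
δQ/Q = √(0.0642) = 0.253
Q = 91860, so δQ = 0.253 × 91860 = 23300.

91860 ± 23300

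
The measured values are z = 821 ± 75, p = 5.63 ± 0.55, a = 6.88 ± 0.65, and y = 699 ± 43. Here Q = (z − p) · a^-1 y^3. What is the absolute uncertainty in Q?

Let u = z − p = 815. δu = √(δz² + δp²) = √(5620 + 0.303) = 75.0, so δu/u = 0.0920.
Q is then a monomial in u, a, y:
δQ/Q = √((δu/u)² + (-1·δa/a)² + (3·δy/y)²) = √(0.00846 + 0.00893 + 0.0341) = 0.227
Q = 4.05e+10, so δQ = 0.227 × 4.05e+10 = 9.18e+09.

9.18e+09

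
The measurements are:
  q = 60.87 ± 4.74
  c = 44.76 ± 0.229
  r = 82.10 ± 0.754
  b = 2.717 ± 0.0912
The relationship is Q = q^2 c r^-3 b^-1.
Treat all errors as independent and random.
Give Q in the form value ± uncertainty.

For a monomial Q ∝ q^2, c, r^-3, b^-1, fractional errors add in quadrature:
  (2·δq/q)² = (2×0.0779)² = 0.0243;  (1·δc/c)² = (1×0.00512)² = 2.62e-05;  (-3·δr/r)² = (-3×0.00918)² = 0.000759;  (-1·δb/b)² = (-1×0.0336)² = 0.00113
δQ/Q = √(0.0262) = 0.162
Q = 0.1103, so δQ = 0.162 × 0.1103 = 0.0178.

0.1103 ± 0.0178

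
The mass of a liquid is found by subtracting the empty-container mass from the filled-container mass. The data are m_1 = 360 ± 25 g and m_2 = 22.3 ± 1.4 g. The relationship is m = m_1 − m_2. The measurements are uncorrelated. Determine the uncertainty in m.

Each term contributes (cᵢ δxᵢ)² to (δm)²:
  (δm_1)² = 625;  (δm_2)² = 1.96
δm = √(627) = 25.0 g

25.0 g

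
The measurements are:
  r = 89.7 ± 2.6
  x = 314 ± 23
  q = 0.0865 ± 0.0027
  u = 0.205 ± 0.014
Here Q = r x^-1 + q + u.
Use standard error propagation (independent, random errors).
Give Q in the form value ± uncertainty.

0.577 ± 0.0266

Let p = r·x^-1 = 0.286. δp/p = √((1·δr/r)² + (-1·δx/x)²) = √(0.000840 + 0.00537) = 0.0788, so δp = 0.0225.
Q = p + q + u: δQ = √(δp² + δq² + δu²) = √(0.000506 + 7.29e-06 + 0.000196) = 0.0266
Q = 0.577.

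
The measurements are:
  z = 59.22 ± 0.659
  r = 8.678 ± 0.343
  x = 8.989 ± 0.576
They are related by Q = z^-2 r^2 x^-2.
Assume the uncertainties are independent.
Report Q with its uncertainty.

Q is a product of powers, so relative uncertainties combine in quadrature:
  (-2·δz/z)² = (-2×0.0111)² = 0.000495;  (2·δr/r)² = (2×0.0395)² = 0.00625;  (-2·δx/x)² = (-2×0.0641)² = 0.0164
δQ/Q = √(0.0232) = 0.152
Q = 0.0002658, so δQ = 0.152 × 0.0002658 = 4.05e-05.

(2.658 ± 0.405) × 10^-4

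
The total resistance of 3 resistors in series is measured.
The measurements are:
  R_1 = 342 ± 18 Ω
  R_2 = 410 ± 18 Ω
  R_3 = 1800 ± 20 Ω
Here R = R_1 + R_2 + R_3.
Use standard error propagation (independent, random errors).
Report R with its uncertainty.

Each term contributes (cᵢ δxᵢ)² to (δR)²:
  (δR_1)² = 324;  (δR_2)² = 324;  (δR_3)² = 400
δR = √(1050) = 32.4 Ω
R = 2550 Ω.

2550 ± 32.4 Ω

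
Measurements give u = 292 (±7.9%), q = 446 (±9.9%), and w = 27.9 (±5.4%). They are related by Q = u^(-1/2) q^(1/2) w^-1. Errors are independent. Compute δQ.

0.00369

For a monomial Q ∝ u^(-1/2), q^(1/2), w^-1, fractional errors add in quadrature:
  (−½·δu/u)² = (-0.5×0.0790)² = 0.00156;  (½·δq/q)² = (0.5×0.0990)² = 0.00245;  (-1·δw/w)² = (-1×0.0540)² = 0.00292
δQ/Q = √(0.00693) = 0.0832
Q = 0.0443, so δQ = 0.0832 × 0.0443 = 0.00369.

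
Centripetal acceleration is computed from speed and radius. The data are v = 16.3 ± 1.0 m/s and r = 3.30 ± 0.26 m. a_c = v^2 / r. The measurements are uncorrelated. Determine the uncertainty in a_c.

11.7 m/s^2

Relative error in a monomial: (δa_c/a_c)² = Σ (nᵢ · δxᵢ/xᵢ)².
  (2·δv/v)² = (2×0.0613)² = 0.0151;  (-1·δr/r)² = (-1×0.0788)² = 0.00621
δa_c/a_c = √(0.0213) = 0.146
a_c = 80.5 m/s^2, so δa_c = 0.146 × 80.5 = 11.7 m/s^2.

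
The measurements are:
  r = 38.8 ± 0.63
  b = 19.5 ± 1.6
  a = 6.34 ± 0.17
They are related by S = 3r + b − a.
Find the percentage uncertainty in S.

Each term contributes (cᵢ δxᵢ)² to (δS)²:
  (3·δr)² = 3.57;  (δb)² = 2.56;  (δa)² = 0.0289
δS = √(6.16) = 2.48
S = 130, so δS/S = 2.48/130 = 0.0192.

1.92%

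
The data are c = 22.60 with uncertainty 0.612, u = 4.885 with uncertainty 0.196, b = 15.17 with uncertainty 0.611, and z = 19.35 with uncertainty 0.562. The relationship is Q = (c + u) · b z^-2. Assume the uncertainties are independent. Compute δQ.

0.0829

Let w = c + u = 27.48. δw = √(δc² + δu²) = √(0.375 + 0.0384) = 0.643, so δw/w = 0.0234.
Q is then a monomial in w, b, z:
δQ/Q = √((δw/w)² + (1·δb/b)² + (-2·δz/z)²) = √(0.000547 + 0.00162 + 0.00337) = 0.0745
Q = 1.114, so δQ = 0.0745 × 1.114 = 0.0829.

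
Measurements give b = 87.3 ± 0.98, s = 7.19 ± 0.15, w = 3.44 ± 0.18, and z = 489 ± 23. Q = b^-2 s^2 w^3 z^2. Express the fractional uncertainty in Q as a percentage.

18.9%

Each factor contributes (exponent × relative error)² to (δQ/Q)²:
  (-2·δb/b)² = (-2×0.0112)² = 0.000504;  (2·δs/s)² = (2×0.0209)² = 0.00174;  (3·δw/w)² = (3×0.0523)² = 0.0246;  (2·δz/z)² = (2×0.0470)² = 0.00885
δQ/Q = √(0.0357) = 0.189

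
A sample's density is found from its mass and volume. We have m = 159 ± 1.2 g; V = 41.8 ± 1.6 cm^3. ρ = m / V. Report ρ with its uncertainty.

Relative error in a monomial: (δρ/ρ)² = Σ (nᵢ · δxᵢ/xᵢ)².
  (1·δm/m)² = (1×0.00755)² = 5.7e-05;  (-1·δV/V)² = (-1×0.0383)² = 0.00147
δρ/ρ = √(0.00152) = 0.0390
ρ = 3.80 g/cm^3, so δρ = 0.0390 × 3.80 = 0.148 g/cm^3.

3.80 ± 0.148 g/cm^3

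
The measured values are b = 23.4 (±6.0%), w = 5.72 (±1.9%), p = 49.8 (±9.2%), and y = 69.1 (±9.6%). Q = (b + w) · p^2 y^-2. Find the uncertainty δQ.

Let u = b + w = 29.1. δu = √(δb² + δw²) = √(1.97 + 0.0118) = 1.41, so δu/u = 0.0484.
Q is then a monomial in u, p, y:
δQ/Q = √((δu/u)² + (2·δp/p)² + (-2·δy/y)²) = √(0.00234 + 0.0339 + 0.0369) = 0.270
Q = 15.1, so δQ = 0.270 × 15.1 = 4.09.

4.09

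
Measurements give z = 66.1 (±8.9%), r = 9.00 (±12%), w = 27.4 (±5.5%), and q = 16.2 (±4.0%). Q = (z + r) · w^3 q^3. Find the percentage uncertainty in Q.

21.9%

Let u = z + r = 75.1. δu = √(δz² + δr²) = √(34.6 + 1.17) = 5.98, so δu/u = 0.0796.
Q is then a monomial in u, w, q:
δQ/Q = √((δu/u)² + (3·δw/w)² + (3·δq/q)²) = √(0.00634 + 0.0272 + 0.0144) = 0.219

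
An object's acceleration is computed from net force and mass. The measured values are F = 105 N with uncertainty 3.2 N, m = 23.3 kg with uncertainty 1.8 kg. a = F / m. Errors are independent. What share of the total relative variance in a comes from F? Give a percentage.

13.5%

(δa/a)² = (1·δF/F)² + (-1·δm/m)²
  F term: (1×0.0305)² = 0.000929
  m term: (-1×0.0773)² = 0.00597
Total = 0.00690. Share from F = 0.000929/0.00690 = 0.135.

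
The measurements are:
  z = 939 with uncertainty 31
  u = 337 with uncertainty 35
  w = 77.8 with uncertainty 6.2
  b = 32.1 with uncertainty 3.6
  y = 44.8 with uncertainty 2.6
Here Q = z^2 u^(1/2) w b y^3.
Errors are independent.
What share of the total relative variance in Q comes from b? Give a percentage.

22.3%

(δQ/Q)² = (2·δz/z)² + (½·δu/u)² + (1·δw/w)² + (1·δb/b)² + (3·δy/y)²
  z term: (2×0.0330)² = 0.00436
  u term: (0.5×0.104)² = 0.00270
  w term: (1×0.0797)² = 0.00635
  b term: (1×0.112)² = 0.0126
  y term: (3×0.0580)² = 0.0303
Total = 0.0563. Share from b = 0.0126/0.0563 = 0.223.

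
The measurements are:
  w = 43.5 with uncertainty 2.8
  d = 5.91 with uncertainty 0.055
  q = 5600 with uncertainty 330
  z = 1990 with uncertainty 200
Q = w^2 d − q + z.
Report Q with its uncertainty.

Let p = w^2·d = 11200. δp/p = √((2·δw/w)² + (1·δd/d)²) = √(0.0166 + 8.66e-05) = 0.129, so δp = 1440.
Q = p − q + z: δQ = √(δp² + δq² + δz²) = √(2.08e+06 + 1.09e+05 + 40000) = 1490
Q = 7570.

7570 ± 1490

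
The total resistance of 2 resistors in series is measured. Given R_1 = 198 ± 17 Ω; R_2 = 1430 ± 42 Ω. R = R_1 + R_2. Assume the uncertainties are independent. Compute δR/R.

0.0278

Each term contributes (cᵢ δxᵢ)² to (δR)²:
  (δR_1)² = 289;  (δR_2)² = 1760
δR = √(2050) = 45.3 Ω
R = 1630 Ω, so δR/R = 45.3/1630 = 0.0278.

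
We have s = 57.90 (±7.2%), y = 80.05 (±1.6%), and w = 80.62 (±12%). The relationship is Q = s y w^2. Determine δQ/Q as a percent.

For a monomial Q ∝ s, y, w^2, fractional errors add in quadrature:
  (1·δs/s)² = (1×0.0720)² = 0.00518;  (1·δy/y)² = (1×0.0160)² = 0.000256;  (2·δw/w)² = (2×0.120)² = 0.0576
δQ/Q = √(0.0630) = 0.251

25.1%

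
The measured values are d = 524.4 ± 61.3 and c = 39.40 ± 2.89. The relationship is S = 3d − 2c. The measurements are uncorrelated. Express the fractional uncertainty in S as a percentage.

Absolute uncertainties add in quadrature for a linear combination:
  (3·δd)² = 33800;  (2·δc)² = 33.4
δS = √(33900) = 184
S = 1494, so δS/S = 184/1494 = 0.123.

12.3%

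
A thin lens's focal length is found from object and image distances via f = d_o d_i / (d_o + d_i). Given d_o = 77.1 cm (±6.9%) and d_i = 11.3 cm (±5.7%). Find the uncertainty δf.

∂f/∂d_o = (d_i/(d_o+d_i))² = 0.0163;  ∂f/∂d_i = (d_o/(d_o+d_i))² = 0.761
δf = √((∂f/∂d_o · δd_o)² + (∂f/∂d_i · δd_i)²) = √(0.00756 + 0.240) = 0.498 cm

0.498 cm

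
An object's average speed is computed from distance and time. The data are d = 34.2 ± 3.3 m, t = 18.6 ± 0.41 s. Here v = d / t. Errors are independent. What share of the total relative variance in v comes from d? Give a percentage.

(δv/v)² = (1·δd/d)² + (-1·δt/t)²
  d term: (1×0.0965)² = 0.00931
  t term: (-1×0.0220)² = 0.000486
Total = 0.00980. Share from d = 0.00931/0.00980 = 0.950.

95.0%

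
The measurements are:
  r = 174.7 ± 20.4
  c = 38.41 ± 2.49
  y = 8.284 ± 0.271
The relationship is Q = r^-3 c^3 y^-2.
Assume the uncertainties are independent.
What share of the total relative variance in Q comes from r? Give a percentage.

74.5%

(δQ/Q)² = (-3·δr/r)² + (3·δc/c)² + (-2·δy/y)²
  r term: (-3×0.117)² = 0.123
  c term: (3×0.0648)² = 0.0378
  y term: (-2×0.0327)² = 0.00428
Total = 0.165. Share from r = 0.123/0.165 = 0.745.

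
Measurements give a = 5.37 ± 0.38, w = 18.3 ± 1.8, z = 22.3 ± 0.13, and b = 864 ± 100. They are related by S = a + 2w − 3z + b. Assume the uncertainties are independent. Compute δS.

For a sum/difference, combine absolute errors in quadrature:
  (δa)² = 0.144;  (2·δw)² = 13.0;  (3·δz)² = 0.152;  (δb)² = 10000
δS = √(10000) = 100

100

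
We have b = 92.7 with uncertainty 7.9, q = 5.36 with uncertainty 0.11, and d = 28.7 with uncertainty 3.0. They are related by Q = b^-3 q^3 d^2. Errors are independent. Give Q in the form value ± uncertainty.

0.159 ± 0.0535

Relative error in a monomial: (δQ/Q)² = Σ (nᵢ · δxᵢ/xᵢ)².
  (-3·δb/b)² = (-3×0.0852)² = 0.0654;  (3·δq/q)² = (3×0.0205)² = 0.00379;  (2·δd/d)² = (2×0.105)² = 0.0437
δQ/Q = √(0.113) = 0.336
Q = 0.159, so δQ = 0.336 × 0.159 = 0.0535.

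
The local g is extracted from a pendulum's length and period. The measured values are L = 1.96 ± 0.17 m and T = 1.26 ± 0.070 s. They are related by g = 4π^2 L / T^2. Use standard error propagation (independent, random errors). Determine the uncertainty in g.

6.87 m/s^2

For a monomial g ∝ L, T^-2, fractional errors add in quadrature:
  (1·δL/L)² = (1×0.0867)² = 0.00752;  (-2·δT/T)² = (-2×0.0556)² = 0.0123
δg/g = √(0.0199) = 0.141
g = 48.7 m/s^2, so δg = 0.141 × 48.7 = 6.87 m/s^2.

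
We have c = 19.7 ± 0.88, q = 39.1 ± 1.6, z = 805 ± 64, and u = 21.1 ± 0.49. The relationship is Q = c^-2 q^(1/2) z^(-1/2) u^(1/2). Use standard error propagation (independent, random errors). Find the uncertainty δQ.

Each factor contributes (exponent × relative error)² to (δQ/Q)²:
  (-2·δc/c)² = (-2×0.0447)² = 0.00798;  (½·δq/q)² = (0.5×0.0409)² = 0.000419;  (−½·δz/z)² = (-0.5×0.0795)² = 0.00158;  (½·δu/u)² = (0.5×0.0232)² = 0.000135
δQ/Q = √(0.0101) = 0.101
Q = 0.00261, so δQ = 0.101 × 0.00261 = 0.000262.

0.000262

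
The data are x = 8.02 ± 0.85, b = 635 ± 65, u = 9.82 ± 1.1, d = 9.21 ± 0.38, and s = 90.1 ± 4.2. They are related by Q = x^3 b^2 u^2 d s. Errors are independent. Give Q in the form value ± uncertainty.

For a monomial Q ∝ x^3, b^2, u^2, d, s, fractional errors add in quadrature:
  (3·δx/x)² = (3×0.106)² = 0.101;  (2·δb/b)² = (2×0.102)² = 0.0419;  (2·δu/u)² = (2×0.112)² = 0.0502;  (1·δd/d)² = (1×0.0413)² = 0.00170;  (1·δs/s)² = (1×0.0466)² = 0.00217
δQ/Q = √(0.197) = 0.444
Q = 1.66e+13, so δQ = 0.444 × 1.66e+13 = 7.39e+12.

(1.66 ± 0.739) × 10^13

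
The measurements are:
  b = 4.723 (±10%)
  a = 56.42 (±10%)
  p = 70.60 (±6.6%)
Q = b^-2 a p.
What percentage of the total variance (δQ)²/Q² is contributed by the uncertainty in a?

(δQ/Q)² = (-2·δb/b)² + (1·δa/a)² + (1·δp/p)²
  b term: (-2×0.100)² = 0.0400
  a term: (1×0.100)² = 0.0100
  p term: (1×0.0660)² = 0.00436
Total = 0.0544. Share from a = 0.0100/0.0544 = 0.184.

18.4%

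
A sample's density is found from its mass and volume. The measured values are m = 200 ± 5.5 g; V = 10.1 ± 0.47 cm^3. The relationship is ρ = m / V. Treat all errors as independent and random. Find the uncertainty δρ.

ρ is a product of powers, so relative uncertainties combine in quadrature:
  (1·δm/m)² = (1×0.0275)² = 0.000756;  (-1·δV/V)² = (-1×0.0465)² = 0.00217
δρ/ρ = √(0.00292) = 0.0541
ρ = 19.8 g/cm^3, so δρ = 0.0541 × 19.8 = 1.07 g/cm^3.

1.07 g/cm^3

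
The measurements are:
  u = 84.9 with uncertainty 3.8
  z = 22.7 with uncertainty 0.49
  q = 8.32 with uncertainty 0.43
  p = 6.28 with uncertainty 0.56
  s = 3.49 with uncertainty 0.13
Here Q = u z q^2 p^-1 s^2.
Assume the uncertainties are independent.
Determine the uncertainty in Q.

42200

Each factor contributes (exponent × relative error)² to (δQ/Q)²:
  (1·δu/u)² = (1×0.0448)² = 0.00200;  (1·δz/z)² = (1×0.0216)² = 0.000466;  (2·δq/q)² = (2×0.0517)² = 0.0107;  (-1·δp/p)² = (-1×0.0892)² = 0.00795;  (2·δs/s)² = (2×0.0372)² = 0.00555
δQ/Q = √(0.0267) = 0.163
Q = 2.59e+05, so δQ = 0.163 × 2.59e+05 = 42200.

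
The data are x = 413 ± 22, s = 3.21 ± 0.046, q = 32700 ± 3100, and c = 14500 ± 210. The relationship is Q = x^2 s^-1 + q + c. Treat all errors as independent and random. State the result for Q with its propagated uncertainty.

Let p = x^2·s^-1 = 53100. δp/p = √((2·δx/x)² + (-1·δs/s)²) = √(0.0114 + 0.000205) = 0.107, so δp = 5710.
Q = p + q + c: δQ = √(δp² + δq² + δc²) = √(3.26e+07 + 9.61e+06 + 44100) = 6500
Q = 1e+05.

(1.00 ± 0.0650) × 10^5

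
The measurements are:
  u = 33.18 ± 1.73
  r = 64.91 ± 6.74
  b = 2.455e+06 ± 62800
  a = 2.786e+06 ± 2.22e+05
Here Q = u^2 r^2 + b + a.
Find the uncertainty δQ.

Let p = u^2·r^2 = 4.638e+06. δp/p = √((2·δu/u)² + (2·δr/r)²) = √(0.0109 + 0.0431) = 0.232, so δp = 1.08e+06.
Q = p + b + a: δQ = √(δp² + δb² + δa²) = √(1.16e+12 + 3.94e+09 + 4.93e+10) = 1.1e+06

1.1e+06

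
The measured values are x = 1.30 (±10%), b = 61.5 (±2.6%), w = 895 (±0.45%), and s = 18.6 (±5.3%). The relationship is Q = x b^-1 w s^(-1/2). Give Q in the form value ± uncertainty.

4.39 ± 0.468

Since Q is a product/quotient, work with relative uncertainties:
  (1·δx/x)² = (1×0.100)² = 0.0100;  (-1·δb/b)² = (-1×0.0260)² = 0.000676;  (1·δw/w)² = (1×0.00450)² = 2.03e-05;  (−½·δs/s)² = (-0.5×0.0530)² = 0.000702
δQ/Q = √(0.0114) = 0.107
Q = 4.39, so δQ = 0.107 × 4.39 = 0.468.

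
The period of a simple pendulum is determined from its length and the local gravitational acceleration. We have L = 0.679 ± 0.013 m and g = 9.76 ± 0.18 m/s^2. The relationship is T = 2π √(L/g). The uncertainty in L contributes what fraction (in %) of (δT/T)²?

(δT/T)² = (½·δL/L)² + (−½·δg/g)²
  L term: (0.5×0.0191)² = 9.16e-05
  g term: (-0.5×0.0184)² = 8.5e-05
Total = 0.000177. Share from L = 9.16e-05/0.000177 = 0.519.

51.9%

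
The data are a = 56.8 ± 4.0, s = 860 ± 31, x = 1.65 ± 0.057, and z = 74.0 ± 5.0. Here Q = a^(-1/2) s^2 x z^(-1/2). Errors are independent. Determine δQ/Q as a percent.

9.37%

For a monomial Q ∝ a^(-1/2), s^2, x, z^(-1/2), fractional errors add in quadrature:
  (−½·δa/a)² = (-0.5×0.0704)² = 0.00124;  (2·δs/s)² = (2×0.0360)² = 0.00520;  (1·δx/x)² = (1×0.0345)² = 0.00119;  (−½·δz/z)² = (-0.5×0.0676)² = 0.00114
δQ/Q = √(0.00877) = 0.0937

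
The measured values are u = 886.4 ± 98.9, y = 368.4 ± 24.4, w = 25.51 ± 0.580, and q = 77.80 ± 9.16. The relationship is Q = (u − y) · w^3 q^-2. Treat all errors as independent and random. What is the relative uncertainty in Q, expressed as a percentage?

31.4%

Let h = u − y = 518.0. δh = √(δu² + δy²) = √(9780 + 595) = 102, so δh/h = 0.197.
Q is then a monomial in h, w, q:
δQ/Q = √((δh/h)² + (3·δw/w)² + (-2·δq/q)²) = √(0.0387 + 0.00465 + 0.0554) = 0.314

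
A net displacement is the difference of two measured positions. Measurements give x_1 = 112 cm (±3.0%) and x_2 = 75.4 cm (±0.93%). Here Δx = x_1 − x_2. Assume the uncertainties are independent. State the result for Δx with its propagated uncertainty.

36.6 ± 3.43 cm

Each term contributes (cᵢ δxᵢ)² to (δΔx)²:
  (δx_1)² = 11.3;  (δx_2)² = 0.492
δΔx = √(11.8) = 3.43 cm
Δx = 36.6 cm.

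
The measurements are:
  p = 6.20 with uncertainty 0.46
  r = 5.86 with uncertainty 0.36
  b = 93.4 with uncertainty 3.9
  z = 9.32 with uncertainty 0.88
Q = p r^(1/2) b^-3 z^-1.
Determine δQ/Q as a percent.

Q is a product of powers, so relative uncertainties combine in quadrature:
  (1·δp/p)² = (1×0.0742)² = 0.00550;  (½·δr/r)² = (0.5×0.0614)² = 0.000944;  (-3·δb/b)² = (-3×0.0418)² = 0.0157;  (-1·δz/z)² = (-1×0.0944)² = 0.00892
δQ/Q = √(0.0311) = 0.176

17.6%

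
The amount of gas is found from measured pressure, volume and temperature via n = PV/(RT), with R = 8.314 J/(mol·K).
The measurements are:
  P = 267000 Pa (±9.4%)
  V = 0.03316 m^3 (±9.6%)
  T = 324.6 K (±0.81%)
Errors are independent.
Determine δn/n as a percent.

n is a product of powers, so relative uncertainties combine in quadrature:
  (1·δP/P)² = (1×0.0940)² = 0.00884;  (1·δV/V)² = (1×0.0960)² = 0.00922;  (-1·δT/T)² = (-1×0.00810)² = 6.56e-05
δn/n = √(0.0181) = 0.135

13.5%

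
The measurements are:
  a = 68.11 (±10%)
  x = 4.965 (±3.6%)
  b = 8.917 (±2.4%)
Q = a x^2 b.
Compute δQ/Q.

0.126

Since Q is a product/quotient, work with relative uncertainties:
  (1·δa/a)² = (1×0.100)² = 0.0100;  (2·δx/x)² = (2×0.0360)² = 0.00518;  (1·δb/b)² = (1×0.0240)² = 0.000576
δQ/Q = √(0.0158) = 0.126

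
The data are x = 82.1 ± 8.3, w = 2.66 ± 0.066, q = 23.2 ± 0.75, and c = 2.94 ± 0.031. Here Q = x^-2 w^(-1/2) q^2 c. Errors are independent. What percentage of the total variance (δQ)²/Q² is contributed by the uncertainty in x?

90.2%

(δQ/Q)² = (-2·δx/x)² + (−½·δw/w)² + (2·δq/q)² + (1·δc/c)²
  x term: (-2×0.101)² = 0.0409
  w term: (-0.5×0.0248)² = 0.000154
  q term: (2×0.0323)² = 0.00418
  c term: (1×0.0105)² = 0.000111
Total = 0.0453. Share from x = 0.0409/0.0453 = 0.902.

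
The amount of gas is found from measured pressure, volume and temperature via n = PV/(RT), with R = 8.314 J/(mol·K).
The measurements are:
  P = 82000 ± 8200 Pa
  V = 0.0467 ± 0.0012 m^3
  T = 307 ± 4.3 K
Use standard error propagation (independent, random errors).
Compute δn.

0.156 mol

n is a product of powers, so relative uncertainties combine in quadrature:
  (1·δP/P)² = (1×0.100)² = 0.0100;  (1·δV/V)² = (1×0.0257)² = 0.000660;  (-1·δT/T)² = (-1×0.0140)² = 0.000196
δn/n = √(0.0109) = 0.104
n = 1.50 mol, so δn = 0.104 × 1.50 = 0.156 mol.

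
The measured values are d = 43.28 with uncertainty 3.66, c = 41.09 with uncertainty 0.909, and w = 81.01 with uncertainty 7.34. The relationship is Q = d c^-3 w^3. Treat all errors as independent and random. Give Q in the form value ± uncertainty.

Products/powers → add relative errors in quadrature, weighted by exponent:
  (1·δd/d)² = (1×0.0846)² = 0.00715;  (-3·δc/c)² = (-3×0.0221)² = 0.00440;  (3·δw/w)² = (3×0.0906)² = 0.0739
δQ/Q = √(0.0854) = 0.292
Q = 331.7, so δQ = 0.292 × 331.7 = 96.9.

331.7 ± 96.9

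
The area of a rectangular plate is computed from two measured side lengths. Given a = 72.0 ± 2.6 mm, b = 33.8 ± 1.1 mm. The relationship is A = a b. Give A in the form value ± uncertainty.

2430 ± 118 mm^2

Products/powers → add relative errors in quadrature, weighted by exponent:
  (1·δa/a)² = (1×0.0361)² = 0.00130;  (1·δb/b)² = (1×0.0325)² = 0.00106
δA/A = √(0.00236) = 0.0486
A = 2430 mm^2, so δA = 0.0486 × 2430 = 118 mm^2.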